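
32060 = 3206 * 10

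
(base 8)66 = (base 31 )1N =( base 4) 312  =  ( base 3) 2000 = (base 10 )54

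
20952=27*776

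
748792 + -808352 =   -  59560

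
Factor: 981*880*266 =2^5*3^2*5^1*7^1*11^1*19^1*109^1 = 229632480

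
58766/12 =29383/6  =  4897.17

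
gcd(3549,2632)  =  7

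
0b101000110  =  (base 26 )CE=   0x146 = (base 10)326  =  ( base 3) 110002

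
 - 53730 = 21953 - 75683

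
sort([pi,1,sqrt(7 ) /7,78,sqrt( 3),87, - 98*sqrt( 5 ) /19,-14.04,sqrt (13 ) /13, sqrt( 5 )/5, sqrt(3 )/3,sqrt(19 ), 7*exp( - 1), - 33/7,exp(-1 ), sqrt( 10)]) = [ -14.04,  -  98*sqrt( 5) /19, -33/7,sqrt ( 13 )/13, exp(-1 ), sqrt(7) /7,sqrt( 5)/5, sqrt(3 ) /3,1, sqrt( 3 ),7*exp( - 1 ),pi,  sqrt ( 10),sqrt(19 ), 78,87]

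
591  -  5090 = - 4499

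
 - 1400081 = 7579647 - 8979728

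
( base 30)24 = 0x40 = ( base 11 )59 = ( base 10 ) 64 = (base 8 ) 100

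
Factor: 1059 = 3^1 * 353^1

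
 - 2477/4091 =-2477/4091 = - 0.61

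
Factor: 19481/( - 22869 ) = -23/27 = -3^( -3 )*23^1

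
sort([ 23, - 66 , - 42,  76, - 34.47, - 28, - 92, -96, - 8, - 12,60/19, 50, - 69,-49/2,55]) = [ - 96, - 92,-69, - 66, - 42,  -  34.47,-28,-49/2,  -  12, - 8,60/19, 23, 50, 55,76 ]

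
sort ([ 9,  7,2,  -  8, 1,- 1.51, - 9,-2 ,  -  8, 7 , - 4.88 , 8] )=[ - 9,  -  8,  -  8 , - 4.88, - 2, - 1.51, 1,2 , 7, 7,8, 9 ] 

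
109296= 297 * 368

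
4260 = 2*2130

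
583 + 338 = 921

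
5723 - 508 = 5215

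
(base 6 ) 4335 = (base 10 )995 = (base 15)465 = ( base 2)1111100011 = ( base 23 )1k6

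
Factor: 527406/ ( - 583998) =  - 11^1*61^1*743^( - 1) = - 671/743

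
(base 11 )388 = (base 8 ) 713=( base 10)459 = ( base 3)122000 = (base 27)h0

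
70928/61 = 1162  +  46/61= 1162.75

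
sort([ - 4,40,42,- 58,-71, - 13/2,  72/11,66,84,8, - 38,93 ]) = [ - 71, - 58, - 38,-13/2, - 4 , 72/11,8,40,42, 66, 84,93] 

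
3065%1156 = 753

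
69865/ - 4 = - 69865/4  =  -17466.25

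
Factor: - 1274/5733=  -2/9=- 2^1*3^( -2)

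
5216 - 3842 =1374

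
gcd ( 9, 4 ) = 1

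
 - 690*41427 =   -  28584630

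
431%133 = 32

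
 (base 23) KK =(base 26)ic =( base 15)220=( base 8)740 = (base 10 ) 480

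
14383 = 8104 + 6279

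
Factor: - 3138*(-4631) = 2^1*3^1 *11^1*421^1*523^1 =14532078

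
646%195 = 61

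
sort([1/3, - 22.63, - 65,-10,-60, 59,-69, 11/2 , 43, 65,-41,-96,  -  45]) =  [-96, - 69  ,-65, - 60 ,-45, - 41,-22.63, - 10, 1/3,11/2, 43, 59,65 ] 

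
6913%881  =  746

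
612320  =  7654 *80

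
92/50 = 46/25 = 1.84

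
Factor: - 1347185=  - 5^1*7^1 * 61^1 *631^1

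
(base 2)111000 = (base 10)56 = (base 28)20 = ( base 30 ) 1Q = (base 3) 2002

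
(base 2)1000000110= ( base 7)1340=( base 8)1006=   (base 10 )518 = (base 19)185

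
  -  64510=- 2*32255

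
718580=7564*95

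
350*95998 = 33599300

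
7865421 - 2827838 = 5037583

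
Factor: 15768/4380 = 18/5 = 2^1*3^2 * 5^( - 1 ) 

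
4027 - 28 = 3999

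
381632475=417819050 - 36186575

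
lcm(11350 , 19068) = 476700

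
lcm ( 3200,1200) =9600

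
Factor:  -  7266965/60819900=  - 2^ ( - 2)* 3^( - 1) * 5^(  -  1)*23^1*29^1*2179^1*202733^( - 1 )= -1453393/12163980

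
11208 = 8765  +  2443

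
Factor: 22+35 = 57 = 3^1*19^1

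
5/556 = 5/556= 0.01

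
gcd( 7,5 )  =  1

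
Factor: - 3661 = - 7^1  *  523^1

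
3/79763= 3/79763=   0.00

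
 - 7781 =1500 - 9281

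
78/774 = 13/129 = 0.10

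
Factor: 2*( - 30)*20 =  - 1200=- 2^4*3^1*5^2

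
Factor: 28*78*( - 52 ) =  - 2^5*3^1*7^1*13^2 = - 113568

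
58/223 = 58/223= 0.26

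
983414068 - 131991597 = 851422471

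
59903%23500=12903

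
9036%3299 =2438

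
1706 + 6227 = 7933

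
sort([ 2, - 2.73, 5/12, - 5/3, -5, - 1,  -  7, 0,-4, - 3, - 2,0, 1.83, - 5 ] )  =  [ - 7,-5, - 5,-4 , - 3,  -  2.73,-2, - 5/3, - 1,  0, 0, 5/12, 1.83,2 ] 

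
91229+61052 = 152281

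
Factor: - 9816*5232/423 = - 5706368/47 = - 2^7 *47^ ( - 1 )*109^1*409^1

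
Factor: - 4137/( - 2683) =3^1*7^1 * 197^1*2683^( - 1) 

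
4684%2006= 672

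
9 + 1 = 10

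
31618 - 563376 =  - 531758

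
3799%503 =278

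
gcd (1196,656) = 4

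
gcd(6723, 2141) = 1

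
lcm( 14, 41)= 574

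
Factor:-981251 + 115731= -865520 = - 2^4*5^1*31^1*349^1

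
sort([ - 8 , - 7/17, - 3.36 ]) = [ - 8, - 3.36, - 7/17]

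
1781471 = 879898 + 901573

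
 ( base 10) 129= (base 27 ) 4l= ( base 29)4D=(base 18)73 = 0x81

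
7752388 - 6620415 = 1131973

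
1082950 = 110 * 9845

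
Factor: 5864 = 2^3*733^1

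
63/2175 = 21/725 =0.03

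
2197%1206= 991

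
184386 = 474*389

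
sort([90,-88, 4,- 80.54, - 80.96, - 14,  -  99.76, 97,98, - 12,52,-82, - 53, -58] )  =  [-99.76,  -  88,-82, - 80.96,- 80.54, - 58 , - 53, - 14,-12, 4,52,90, 97,98 ] 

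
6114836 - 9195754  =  - 3080918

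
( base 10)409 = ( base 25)G9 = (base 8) 631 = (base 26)fj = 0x199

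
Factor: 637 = 7^2 * 13^1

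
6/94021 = 6/94021= 0.00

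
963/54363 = 321/18121 = 0.02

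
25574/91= 281+3/91 = 281.03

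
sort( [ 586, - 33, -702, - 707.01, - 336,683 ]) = [ - 707.01,  -  702, - 336, -33 , 586, 683]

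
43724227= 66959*653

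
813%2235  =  813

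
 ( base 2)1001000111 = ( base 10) 583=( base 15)28D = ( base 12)407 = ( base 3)210121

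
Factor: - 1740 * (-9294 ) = 16171560 = 2^3*3^2*5^1*29^1* 1549^1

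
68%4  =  0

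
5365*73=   391645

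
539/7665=77/1095  =  0.07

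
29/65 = 29/65 = 0.45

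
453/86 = 453/86=5.27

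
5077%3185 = 1892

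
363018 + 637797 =1000815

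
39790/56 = 19895/28 = 710.54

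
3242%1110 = 1022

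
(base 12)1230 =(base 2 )100000000100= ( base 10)2052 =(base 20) 52C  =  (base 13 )C1B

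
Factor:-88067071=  - 19^1*443^1*10463^1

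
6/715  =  6/715=0.01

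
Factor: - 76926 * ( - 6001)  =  2^1*3^1*17^1*353^1*12821^1 = 461632926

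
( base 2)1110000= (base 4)1300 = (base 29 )3P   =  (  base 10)112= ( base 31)3j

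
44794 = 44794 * 1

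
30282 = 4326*7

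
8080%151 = 77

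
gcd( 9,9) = 9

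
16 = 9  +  7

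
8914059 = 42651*209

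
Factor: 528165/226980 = 121/52 = 2^(  -  2) *11^2 * 13^( - 1) 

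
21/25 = 21/25 =0.84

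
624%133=92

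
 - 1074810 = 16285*( - 66) 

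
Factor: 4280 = 2^3 * 5^1*107^1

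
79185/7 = 11312 + 1/7 = 11312.14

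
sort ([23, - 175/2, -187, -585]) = [-585, - 187, - 175/2,23] 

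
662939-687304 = -24365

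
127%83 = 44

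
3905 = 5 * 781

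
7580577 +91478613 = 99059190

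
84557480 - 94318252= - 9760772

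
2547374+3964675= 6512049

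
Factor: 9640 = 2^3*5^1*241^1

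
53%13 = 1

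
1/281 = 1/281 = 0.00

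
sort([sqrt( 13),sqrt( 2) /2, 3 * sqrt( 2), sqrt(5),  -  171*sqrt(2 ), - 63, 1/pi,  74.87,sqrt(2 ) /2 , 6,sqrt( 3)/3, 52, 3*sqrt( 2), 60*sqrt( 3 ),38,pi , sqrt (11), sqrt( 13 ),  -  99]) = [ - 171*sqrt( 2 ), - 99 , - 63,1/pi,  sqrt(3) /3, sqrt( 2)/2, sqrt( 2)/2, sqrt( 5), pi , sqrt( 11),  sqrt( 13 ), sqrt(13), 3*sqrt( 2) , 3 * sqrt( 2 ), 6,38,52,74.87,60*sqrt(3) ] 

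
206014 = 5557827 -5351813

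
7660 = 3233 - -4427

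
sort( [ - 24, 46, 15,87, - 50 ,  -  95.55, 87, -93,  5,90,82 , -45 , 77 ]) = [ - 95.55 ,-93,-50, - 45, -24, 5,  15, 46,  77,  82, 87, 87,90]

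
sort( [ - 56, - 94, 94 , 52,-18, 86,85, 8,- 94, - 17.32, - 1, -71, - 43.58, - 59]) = [ - 94 , - 94, - 71, - 59, - 56,-43.58, - 18, - 17.32,- 1,8,52 , 85, 86,94] 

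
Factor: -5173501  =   - 293^1*17657^1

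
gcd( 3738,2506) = 14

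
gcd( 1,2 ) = 1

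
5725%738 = 559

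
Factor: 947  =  947^1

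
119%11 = 9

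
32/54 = 16/27=0.59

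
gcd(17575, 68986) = 1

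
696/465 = 232/155 =1.50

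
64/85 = 64/85 = 0.75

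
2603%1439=1164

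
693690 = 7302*95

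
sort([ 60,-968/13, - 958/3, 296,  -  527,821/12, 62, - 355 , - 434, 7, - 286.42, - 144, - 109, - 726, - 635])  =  [ - 726, - 635, - 527, - 434, - 355, - 958/3, - 286.42 , - 144,-109 , - 968/13, 7,60,62 , 821/12,296 ] 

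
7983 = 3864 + 4119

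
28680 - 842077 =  - 813397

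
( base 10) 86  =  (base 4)1112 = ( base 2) 1010110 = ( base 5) 321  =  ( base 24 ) 3E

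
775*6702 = 5194050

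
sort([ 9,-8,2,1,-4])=[-8, - 4,1, 2,9]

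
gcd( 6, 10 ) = 2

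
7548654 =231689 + 7316965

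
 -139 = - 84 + -55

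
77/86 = 77/86 = 0.90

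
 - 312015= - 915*341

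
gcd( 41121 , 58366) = 1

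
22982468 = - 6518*( - 3526 ) 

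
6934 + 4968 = 11902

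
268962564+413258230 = 682220794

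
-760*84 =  - 63840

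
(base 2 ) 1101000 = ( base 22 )4G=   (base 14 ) 76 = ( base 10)104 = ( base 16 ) 68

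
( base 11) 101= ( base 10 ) 122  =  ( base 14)8A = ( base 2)1111010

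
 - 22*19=-418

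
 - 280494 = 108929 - 389423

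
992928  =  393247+599681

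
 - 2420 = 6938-9358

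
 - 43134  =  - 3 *14378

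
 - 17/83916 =  -  17/83916=- 0.00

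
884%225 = 209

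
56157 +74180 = 130337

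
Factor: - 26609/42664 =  - 2^(-3 )*11^1*41^1*59^1*5333^( - 1 ) 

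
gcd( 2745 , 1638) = 9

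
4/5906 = 2/2953  =  0.00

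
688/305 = 2  +  78/305 = 2.26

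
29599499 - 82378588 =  - 52779089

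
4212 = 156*27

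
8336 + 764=9100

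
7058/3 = 2352 + 2/3= 2352.67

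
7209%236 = 129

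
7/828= 7/828=0.01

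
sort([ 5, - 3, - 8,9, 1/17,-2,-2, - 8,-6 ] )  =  [- 8, - 8, - 6,- 3,-2,-2,1/17, 5, 9 ] 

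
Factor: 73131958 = 2^1*223^1 * 163973^1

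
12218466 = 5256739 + 6961727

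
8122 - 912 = 7210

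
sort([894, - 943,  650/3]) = [-943,  650/3, 894] 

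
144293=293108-148815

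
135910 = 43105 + 92805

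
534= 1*534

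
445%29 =10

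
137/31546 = 137/31546 = 0.00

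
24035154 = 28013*858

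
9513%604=453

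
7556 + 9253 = 16809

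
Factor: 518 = 2^1 * 7^1*37^1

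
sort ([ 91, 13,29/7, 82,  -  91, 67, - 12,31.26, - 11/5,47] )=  [ - 91,  -  12,-11/5, 29/7,13, 31.26, 47 , 67,82,91] 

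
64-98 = -34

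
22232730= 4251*5230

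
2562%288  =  258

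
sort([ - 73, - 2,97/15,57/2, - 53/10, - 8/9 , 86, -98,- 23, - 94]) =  [ - 98,  -  94, - 73, - 23,-53/10, -2, - 8/9,  97/15,57/2, 86 ] 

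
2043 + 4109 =6152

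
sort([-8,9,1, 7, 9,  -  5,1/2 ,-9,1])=[ - 9, - 8,- 5,  1/2,1,1, 7, 9, 9 ] 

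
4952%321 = 137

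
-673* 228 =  - 153444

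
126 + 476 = 602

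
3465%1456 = 553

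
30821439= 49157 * 627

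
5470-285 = 5185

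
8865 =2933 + 5932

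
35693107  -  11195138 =24497969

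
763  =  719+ 44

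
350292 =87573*4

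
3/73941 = 1/24647 = 0.00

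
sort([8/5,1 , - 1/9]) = [ - 1/9, 1 , 8/5 ]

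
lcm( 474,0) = 0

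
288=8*36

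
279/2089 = 279/2089=   0.13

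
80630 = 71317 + 9313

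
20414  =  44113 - 23699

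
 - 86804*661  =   - 57377444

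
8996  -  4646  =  4350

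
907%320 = 267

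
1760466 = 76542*23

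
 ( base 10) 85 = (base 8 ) 125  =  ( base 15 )5A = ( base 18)4D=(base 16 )55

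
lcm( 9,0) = 0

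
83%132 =83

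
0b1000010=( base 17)3F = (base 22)30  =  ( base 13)51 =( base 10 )66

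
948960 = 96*9885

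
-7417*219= -1624323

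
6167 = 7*881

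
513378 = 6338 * 81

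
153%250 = 153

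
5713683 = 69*82807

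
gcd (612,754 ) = 2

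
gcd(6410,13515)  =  5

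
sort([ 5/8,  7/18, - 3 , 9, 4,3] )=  [ - 3, 7/18, 5/8 , 3, 4 , 9]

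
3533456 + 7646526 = 11179982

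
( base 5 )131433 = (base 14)1CA7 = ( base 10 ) 5243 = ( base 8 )12173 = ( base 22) AI7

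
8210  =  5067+3143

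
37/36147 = 37/36147 = 0.00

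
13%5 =3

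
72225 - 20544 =51681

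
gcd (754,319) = 29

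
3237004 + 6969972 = 10206976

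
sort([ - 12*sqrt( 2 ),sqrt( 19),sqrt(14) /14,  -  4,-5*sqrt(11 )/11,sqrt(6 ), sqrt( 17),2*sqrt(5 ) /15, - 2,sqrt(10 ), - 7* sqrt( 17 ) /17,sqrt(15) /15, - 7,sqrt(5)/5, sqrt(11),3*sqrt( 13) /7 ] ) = [ - 12*sqrt ( 2 ), - 7, - 4, - 2 , - 7*sqrt (17 ) /17 , - 5*sqrt(11)/11,sqrt( 15) /15,sqrt(14) /14,2*sqrt ( 5) /15,sqrt( 5)/5, 3*sqrt ( 13) /7,sqrt ( 6),  sqrt( 10),sqrt(11),sqrt(17 ), sqrt ( 19 )]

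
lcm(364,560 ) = 7280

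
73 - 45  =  28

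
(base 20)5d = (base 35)38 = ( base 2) 1110001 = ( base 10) 113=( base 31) 3K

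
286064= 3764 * 76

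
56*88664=4965184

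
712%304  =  104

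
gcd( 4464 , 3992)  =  8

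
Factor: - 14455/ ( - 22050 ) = 2^ ( - 1)*3^( - 2 ) * 5^( - 1 )*59^1= 59/90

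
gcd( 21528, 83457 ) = 9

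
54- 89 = - 35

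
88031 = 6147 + 81884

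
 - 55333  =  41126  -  96459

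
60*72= 4320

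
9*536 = 4824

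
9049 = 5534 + 3515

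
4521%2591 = 1930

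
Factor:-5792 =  - 2^5*181^1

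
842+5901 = 6743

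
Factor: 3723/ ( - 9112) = -2^( - 3)*3^1 * 67^ ( - 1)*73^1 = - 219/536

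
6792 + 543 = 7335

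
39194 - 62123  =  -22929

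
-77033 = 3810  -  80843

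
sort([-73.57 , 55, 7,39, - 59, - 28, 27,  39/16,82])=[ - 73.57 , - 59, - 28, 39/16 , 7, 27, 39,55, 82]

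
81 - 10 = 71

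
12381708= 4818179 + 7563529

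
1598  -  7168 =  - 5570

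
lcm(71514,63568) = 572112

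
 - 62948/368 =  - 172 + 87/92 = -171.05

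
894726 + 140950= 1035676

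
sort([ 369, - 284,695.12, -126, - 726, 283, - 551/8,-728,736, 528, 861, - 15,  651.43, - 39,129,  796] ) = [ - 728, - 726, - 284 ,-126, - 551/8, - 39, - 15, 129,283, 369,528,651.43,695.12, 736,796, 861]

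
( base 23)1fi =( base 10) 892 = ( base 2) 1101111100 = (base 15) 3E7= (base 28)13O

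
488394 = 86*5679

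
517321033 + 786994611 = 1304315644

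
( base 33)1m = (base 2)110111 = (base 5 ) 210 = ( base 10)55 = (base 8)67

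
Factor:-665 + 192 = -473 = -  11^1*43^1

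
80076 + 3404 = 83480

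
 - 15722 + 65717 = 49995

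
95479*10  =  954790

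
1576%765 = 46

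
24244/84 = 288  +  13/21  =  288.62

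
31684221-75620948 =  - 43936727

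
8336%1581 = 431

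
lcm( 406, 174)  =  1218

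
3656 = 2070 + 1586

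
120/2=60= 60.00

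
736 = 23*32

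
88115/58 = 88115/58 = 1519.22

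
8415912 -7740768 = 675144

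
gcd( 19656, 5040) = 504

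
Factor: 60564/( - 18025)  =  -84/25 = - 2^2*3^1*5^( - 2)*7^1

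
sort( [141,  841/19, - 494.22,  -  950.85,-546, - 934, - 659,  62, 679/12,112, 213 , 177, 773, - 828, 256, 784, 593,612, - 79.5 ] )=[- 950.85, - 934, - 828, - 659, - 546, - 494.22, - 79.5,841/19, 679/12, 62,112, 141, 177, 213,256, 593, 612,773,784]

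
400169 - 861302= - 461133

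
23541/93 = 253 + 4/31 = 253.13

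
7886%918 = 542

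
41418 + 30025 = 71443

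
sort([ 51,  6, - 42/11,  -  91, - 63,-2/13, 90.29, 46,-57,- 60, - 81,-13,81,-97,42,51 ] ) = [ - 97 , - 91,-81,-63,-60, - 57, - 13,- 42/11,- 2/13, 6,42,46,  51,51, 81,90.29] 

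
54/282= 9/47= 0.19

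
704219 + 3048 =707267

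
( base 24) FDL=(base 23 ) GM3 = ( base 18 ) 19c9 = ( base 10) 8973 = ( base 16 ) 230D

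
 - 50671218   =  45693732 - 96364950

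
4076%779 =181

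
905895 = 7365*123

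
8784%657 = 243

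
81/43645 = 81/43645 = 0.00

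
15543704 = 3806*4084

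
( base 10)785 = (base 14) 401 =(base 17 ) 2C3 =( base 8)1421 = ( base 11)654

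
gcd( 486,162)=162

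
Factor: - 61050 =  - 2^1*3^1*5^2*11^1 * 37^1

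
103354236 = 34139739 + 69214497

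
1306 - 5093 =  - 3787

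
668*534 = 356712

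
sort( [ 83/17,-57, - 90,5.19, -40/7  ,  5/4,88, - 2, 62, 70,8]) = [ - 90, - 57, - 40/7,  -  2, 5/4,83/17, 5.19, 8, 62,70, 88 ]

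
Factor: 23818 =2^1*11909^1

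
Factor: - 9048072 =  - 2^3 * 3^1 * 11^1  *34273^1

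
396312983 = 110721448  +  285591535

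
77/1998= 77/1998 =0.04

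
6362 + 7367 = 13729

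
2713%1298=117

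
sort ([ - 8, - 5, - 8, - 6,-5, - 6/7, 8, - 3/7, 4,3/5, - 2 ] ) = [ - 8, - 8,-6, - 5,  -  5,  -  2, - 6/7,  -  3/7,3/5,4, 8] 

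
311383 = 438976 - 127593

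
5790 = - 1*(  -  5790)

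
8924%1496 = 1444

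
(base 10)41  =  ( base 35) 16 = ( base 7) 56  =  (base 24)1h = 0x29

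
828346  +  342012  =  1170358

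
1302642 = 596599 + 706043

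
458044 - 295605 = 162439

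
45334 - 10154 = 35180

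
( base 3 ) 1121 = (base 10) 43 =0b101011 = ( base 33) 1a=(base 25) 1i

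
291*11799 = 3433509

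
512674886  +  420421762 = 933096648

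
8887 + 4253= 13140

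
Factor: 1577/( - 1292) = -2^(-2)*17^ ( -1)*83^1 =-  83/68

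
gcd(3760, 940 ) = 940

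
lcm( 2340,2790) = 72540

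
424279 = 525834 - 101555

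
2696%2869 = 2696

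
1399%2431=1399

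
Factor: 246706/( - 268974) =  - 421/459 = -  3^ (-3)*17^( - 1 )*421^1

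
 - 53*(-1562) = 82786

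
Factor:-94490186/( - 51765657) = 2^1*3^( - 1)*7^1*41^(-1 )*420859^(-1)*6749299^1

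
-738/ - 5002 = 9/61 = 0.15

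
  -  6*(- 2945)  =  17670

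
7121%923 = 660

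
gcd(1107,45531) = 9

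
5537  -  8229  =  -2692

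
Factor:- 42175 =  - 5^2 * 7^1*241^1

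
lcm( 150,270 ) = 1350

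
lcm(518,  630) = 23310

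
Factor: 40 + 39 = 79 = 79^1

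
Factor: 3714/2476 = 2^( - 1)*3^1 = 3/2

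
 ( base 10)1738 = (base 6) 12014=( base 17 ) 604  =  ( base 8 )3312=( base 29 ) 21r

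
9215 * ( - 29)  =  -267235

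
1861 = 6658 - 4797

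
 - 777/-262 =777/262 = 2.97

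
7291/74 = 98+39/74 =98.53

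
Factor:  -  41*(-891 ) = 36531 = 3^4*11^1*41^1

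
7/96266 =7/96266 = 0.00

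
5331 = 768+4563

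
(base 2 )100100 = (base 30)16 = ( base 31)15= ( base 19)1H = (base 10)36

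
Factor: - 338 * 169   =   -57122 = - 2^1*13^4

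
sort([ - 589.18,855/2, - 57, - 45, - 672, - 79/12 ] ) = [ - 672, - 589.18 , - 57,  -  45 , - 79/12, 855/2]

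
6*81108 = 486648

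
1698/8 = 212 + 1/4  =  212.25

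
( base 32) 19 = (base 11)38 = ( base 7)56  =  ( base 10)41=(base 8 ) 51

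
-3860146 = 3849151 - 7709297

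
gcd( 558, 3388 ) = 2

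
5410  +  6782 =12192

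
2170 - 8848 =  - 6678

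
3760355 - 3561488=198867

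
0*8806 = 0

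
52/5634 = 26/2817 = 0.01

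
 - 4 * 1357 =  - 5428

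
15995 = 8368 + 7627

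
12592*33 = 415536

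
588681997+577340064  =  1166022061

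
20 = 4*5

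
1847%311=292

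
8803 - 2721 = 6082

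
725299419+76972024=802271443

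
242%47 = 7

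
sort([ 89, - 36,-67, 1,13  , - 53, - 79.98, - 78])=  [ - 79.98, - 78,  -  67, - 53, - 36,1,13,89] 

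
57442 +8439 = 65881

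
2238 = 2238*1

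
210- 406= - 196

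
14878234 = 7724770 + 7153464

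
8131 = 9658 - 1527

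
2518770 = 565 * 4458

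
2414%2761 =2414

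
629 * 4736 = 2978944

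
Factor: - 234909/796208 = -2^ ( -4)*3^2*7^( - 1) * 43^1*607^1* 7109^( - 1)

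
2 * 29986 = 59972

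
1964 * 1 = 1964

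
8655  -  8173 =482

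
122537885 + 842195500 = 964733385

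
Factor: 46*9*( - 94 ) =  - 2^2*3^2 * 23^1 *47^1 =- 38916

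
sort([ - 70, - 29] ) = [ - 70, -29] 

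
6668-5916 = 752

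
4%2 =0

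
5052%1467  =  651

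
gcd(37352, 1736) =56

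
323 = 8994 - 8671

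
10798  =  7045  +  3753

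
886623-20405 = 866218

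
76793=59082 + 17711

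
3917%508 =361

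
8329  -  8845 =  - 516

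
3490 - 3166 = 324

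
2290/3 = 763 + 1/3=763.33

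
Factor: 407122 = 2^1*251^1  *811^1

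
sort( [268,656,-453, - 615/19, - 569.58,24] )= [ - 569.58, - 453, - 615/19, 24, 268 , 656 ]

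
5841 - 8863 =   -  3022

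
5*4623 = 23115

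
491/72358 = 491/72358  =  0.01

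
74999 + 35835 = 110834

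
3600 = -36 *( -100 )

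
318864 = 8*39858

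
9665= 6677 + 2988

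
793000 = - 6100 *(  -  130 ) 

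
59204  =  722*82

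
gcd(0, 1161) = 1161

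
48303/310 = 155 + 253/310=155.82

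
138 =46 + 92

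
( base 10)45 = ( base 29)1G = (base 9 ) 50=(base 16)2D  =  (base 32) 1D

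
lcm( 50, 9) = 450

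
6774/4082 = 1+1346/2041=1.66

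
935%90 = 35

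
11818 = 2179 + 9639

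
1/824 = 1/824 = 0.00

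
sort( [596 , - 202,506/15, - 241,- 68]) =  [ - 241, - 202,  -  68,  506/15,596]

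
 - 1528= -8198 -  - 6670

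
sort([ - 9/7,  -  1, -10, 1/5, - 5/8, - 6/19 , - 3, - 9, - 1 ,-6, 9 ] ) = [-10,-9, - 6, -3, - 9/7,-1  , - 1, - 5/8,  -  6/19,1/5, 9]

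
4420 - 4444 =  - 24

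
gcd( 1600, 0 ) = 1600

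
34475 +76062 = 110537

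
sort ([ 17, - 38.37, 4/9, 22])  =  [ - 38.37, 4/9,17,22]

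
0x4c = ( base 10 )76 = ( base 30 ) 2G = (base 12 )64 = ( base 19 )40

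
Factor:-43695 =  - 3^2 * 5^1*971^1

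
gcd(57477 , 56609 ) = 7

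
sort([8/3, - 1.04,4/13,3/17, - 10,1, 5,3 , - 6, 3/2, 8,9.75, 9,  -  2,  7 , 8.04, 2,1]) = [ - 10,- 6,-2,-1.04,3/17,4/13, 1, 1, 3/2,2, 8/3,3 , 5,7, 8,  8.04, 9, 9.75 ] 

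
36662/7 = 36662/7 = 5237.43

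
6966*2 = 13932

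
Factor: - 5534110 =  - 2^1 * 5^1 *553411^1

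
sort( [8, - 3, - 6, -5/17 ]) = [  -  6, - 3, - 5/17, 8]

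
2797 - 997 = 1800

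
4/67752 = 1/16938 = 0.00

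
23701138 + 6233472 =29934610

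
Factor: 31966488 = 2^3 * 3^4*49331^1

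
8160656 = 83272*98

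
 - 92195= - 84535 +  - 7660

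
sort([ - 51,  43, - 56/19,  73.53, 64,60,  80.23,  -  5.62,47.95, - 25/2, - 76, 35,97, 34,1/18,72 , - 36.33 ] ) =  [ - 76,-51, - 36.33, - 25/2, - 5.62 , - 56/19,  1/18, 34,  35,43, 47.95,  60,64,72,  73.53, 80.23, 97]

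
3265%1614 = 37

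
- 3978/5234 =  - 1989/2617 = -0.76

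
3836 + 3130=6966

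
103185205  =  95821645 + 7363560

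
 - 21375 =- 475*45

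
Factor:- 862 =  - 2^1 * 431^1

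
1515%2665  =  1515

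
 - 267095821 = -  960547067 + 693451246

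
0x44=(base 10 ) 68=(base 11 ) 62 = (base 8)104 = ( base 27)2E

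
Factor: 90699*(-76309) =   -  6921149991= -3^1*7^2*137^1*557^1*617^1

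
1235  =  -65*(-19 )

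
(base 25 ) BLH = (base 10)7417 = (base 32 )77p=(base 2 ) 1110011111001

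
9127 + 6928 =16055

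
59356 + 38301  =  97657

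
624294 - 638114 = -13820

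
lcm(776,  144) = 13968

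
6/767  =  6/767=0.01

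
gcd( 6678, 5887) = 7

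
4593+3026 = 7619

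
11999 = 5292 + 6707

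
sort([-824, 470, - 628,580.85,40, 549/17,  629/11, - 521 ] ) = [ - 824,- 628, - 521, 549/17, 40,629/11,470, 580.85]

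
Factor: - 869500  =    -  2^2 * 5^3 * 37^1*47^1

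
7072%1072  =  640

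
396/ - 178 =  - 198/89 = - 2.22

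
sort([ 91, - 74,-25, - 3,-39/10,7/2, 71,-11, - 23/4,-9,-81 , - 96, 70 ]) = [  -  96, - 81,-74,- 25,-11, - 9, - 23/4, - 39/10,-3,  7/2 , 70,  71, 91 ] 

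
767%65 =52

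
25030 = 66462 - 41432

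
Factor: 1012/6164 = 11^1*67^( - 1 ) = 11/67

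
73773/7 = 10539= 10539.00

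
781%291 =199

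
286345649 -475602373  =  -189256724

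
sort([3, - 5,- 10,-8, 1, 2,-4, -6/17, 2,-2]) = [ - 10, - 8, - 5, - 4 ,- 2, - 6/17, 1, 2, 2, 3]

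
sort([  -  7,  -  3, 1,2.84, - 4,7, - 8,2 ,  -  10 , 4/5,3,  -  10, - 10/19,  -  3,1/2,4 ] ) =[ - 10,  -  10, - 8, - 7,  -  4, - 3, - 3, - 10/19, 1/2, 4/5, 1, 2, 2.84, 3,4, 7 ] 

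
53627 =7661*7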